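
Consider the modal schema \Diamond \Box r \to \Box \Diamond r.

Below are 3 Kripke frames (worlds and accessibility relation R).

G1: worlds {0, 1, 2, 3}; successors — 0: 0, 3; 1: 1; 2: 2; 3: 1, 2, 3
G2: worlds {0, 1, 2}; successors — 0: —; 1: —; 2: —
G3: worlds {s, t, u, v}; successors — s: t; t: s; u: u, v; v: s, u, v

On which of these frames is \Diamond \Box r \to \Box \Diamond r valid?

G2

This is the axiom for convergence; its first-order frame correspondent is \forall x \forall y \forall z (Rxy \wedge Rxz \to \exists w (Ryw \wedge Rzw)).
G1: fails — R32 and R31 but 2 and 1 have no common successor.
G2: satisfies the condition.
G3: fails — Rvv and Rvs but v and s have no common successor.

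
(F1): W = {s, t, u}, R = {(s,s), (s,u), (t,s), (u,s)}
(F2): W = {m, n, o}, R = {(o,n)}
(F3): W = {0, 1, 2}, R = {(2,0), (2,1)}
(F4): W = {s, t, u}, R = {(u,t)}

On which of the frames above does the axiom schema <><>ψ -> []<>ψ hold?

(F2), (F3), (F4)

This is the axiom for a generalized confluence (Geach) condition; its first-order frame correspondent is forall x forall y forall z ((x R^2 y & xRz) -> exists w (y = w & zRw)).
(F1): fails — sR²u, sRu but no w with u=w and uRw.
(F2): holds.
(F3): holds.
(F4): holds.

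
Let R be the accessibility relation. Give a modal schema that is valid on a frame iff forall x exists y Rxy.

This is seriality; the standard corresponding axiom is D: □ψ → ◇ψ.
Suppose □ψ→◇ψ is valid. At any x set V(ψ)=W. Then □ψ at x, so ◇ψ at x, so x has a successor.

□ψ → ◇ψ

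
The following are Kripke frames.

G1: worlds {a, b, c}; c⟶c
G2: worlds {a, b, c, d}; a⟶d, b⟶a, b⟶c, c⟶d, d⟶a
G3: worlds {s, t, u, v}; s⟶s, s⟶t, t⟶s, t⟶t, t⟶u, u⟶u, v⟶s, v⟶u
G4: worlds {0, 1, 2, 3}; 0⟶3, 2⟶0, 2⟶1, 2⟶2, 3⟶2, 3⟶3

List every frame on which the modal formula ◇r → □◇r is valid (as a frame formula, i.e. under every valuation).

G1

The schema corresponds to the Euclidean property: ∀x ∀y ∀z (Rxy ∧ Rxz → Ryz).
G1: holds.
G2: fails — Rad and Rad but not Rdd.
G3: fails — Rts and Rtu but not Rsu.
G4: fails — R20 and R20 but not R00.
Valid on: G1.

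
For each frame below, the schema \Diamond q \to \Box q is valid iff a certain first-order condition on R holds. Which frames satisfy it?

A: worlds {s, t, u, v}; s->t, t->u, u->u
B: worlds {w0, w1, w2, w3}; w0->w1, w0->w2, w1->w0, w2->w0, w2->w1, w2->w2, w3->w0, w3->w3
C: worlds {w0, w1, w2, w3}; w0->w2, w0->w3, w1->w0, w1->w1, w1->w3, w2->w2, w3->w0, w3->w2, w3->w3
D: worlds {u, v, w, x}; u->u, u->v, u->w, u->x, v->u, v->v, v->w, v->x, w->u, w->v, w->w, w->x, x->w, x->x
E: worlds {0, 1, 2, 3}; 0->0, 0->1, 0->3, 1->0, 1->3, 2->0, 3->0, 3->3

This is the axiom for partial functionality; its first-order frame correspondent is \forall x \forall y \forall z (Rxy \wedge Rxz \to y = z).
A: condition met.
B: fails — w0 sees both w1 and w2.
C: fails — w0 sees both w2 and w3.
D: fails — u sees both u and v.
E: fails — 0 sees both 0 and 1.
Valid on: A.

A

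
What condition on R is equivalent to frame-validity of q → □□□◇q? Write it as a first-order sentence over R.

∀x ∀z (xR³z → ∃w (x = w ∧ zRw))

This is a Sahlqvist (Geach-type) schema ◇^0□^0q → □^3◇^1q.
Minimal-valuation argument: fix x; take any y with xR^0y and any z with xR^3z. Set V(q) to the set of worlds R-reachable from y in exactly 0 steps. Then □^0q holds at y, so the antecedent holds at x; validity forces ◇^1q at z, giving a w with zR^1w and yR^0w.
First-order correspondent: ∀x ∀z (xR³z → ∃w (x = w ∧ zRw)).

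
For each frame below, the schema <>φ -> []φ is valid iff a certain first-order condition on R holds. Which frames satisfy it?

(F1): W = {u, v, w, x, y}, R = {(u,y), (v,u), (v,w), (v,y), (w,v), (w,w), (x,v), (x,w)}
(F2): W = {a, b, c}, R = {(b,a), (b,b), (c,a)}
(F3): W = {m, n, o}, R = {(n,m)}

The schema corresponds to partial functionality: forall x forall y forall z (Rxy & Rxz -> y = z).
(F1): fails — v sees both u and w.
(F2): fails — b sees both a and b.
(F3): holds.
Valid on: (F3).

(F3)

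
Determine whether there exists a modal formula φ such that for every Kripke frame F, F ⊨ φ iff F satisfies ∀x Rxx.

This is a Sahlqvist condition; the T axiom □q → q defines it.
Suppose □q→q is valid. At any x set V(q)={w : Rxw}. Then □q holds at x, so q holds at x, i.e. Rxx.

Definable; □q → q defines it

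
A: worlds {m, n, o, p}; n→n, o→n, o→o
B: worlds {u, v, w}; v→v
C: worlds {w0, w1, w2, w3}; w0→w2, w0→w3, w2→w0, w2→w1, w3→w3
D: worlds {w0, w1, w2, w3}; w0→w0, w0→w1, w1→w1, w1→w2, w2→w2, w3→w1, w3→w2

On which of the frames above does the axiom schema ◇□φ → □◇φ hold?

The schema corresponds to convergence: ∀x ∀y ∀z (Rxy ∧ Rxz → ∃w (Ryw ∧ Rzw)).
A: satisfies the condition.
B: satisfies the condition.
C: fails — Rw0w2 and Rw0w3 but w2 and w3 have no common successor.
D: satisfies the condition.
Valid on: A, B, D.

A, B, D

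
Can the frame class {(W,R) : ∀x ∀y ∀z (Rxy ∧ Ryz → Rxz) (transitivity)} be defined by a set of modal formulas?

Yes — defined by □r → □□r

Yes: it is transitivity, defined by the 4 schema □r → □□r.
Suppose □r→□□r is valid. Take Rxy, Ryz and set V(r)={w : Rxw}. Then □r at x, so □□r at x, so □r at y, so r at z, i.e. Rxz.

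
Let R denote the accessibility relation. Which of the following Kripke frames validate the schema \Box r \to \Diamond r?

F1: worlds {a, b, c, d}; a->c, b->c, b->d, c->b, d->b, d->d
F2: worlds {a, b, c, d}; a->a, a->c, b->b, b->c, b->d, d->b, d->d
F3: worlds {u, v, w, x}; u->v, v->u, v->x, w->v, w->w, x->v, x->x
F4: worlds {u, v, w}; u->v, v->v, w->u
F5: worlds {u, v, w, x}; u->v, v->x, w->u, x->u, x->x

Frame correspondent (Sahlqvist): \forall x \exists y Rxy — i.e. seriality.
F1: ✓.
F2: fails — world c has no successor.
F3: ✓.
F4: ✓.
F5: ✓.
Valid on: F1, F3, F4, F5.

F1, F3, F4, F5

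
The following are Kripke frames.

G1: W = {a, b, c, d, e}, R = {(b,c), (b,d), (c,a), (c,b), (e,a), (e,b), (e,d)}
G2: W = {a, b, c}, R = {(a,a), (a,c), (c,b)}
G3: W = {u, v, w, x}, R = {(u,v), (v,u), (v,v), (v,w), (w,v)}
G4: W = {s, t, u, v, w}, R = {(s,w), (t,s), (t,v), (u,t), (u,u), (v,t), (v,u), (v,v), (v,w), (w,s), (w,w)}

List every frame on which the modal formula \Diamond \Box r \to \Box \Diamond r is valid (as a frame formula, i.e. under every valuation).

G3

This is the axiom for convergence; its first-order frame correspondent is \forall x \forall y \forall z (Rxy \wedge Rxz \to \exists w (Ryw \wedge Rzw)).
G1: fails — Rbc and Rbd but c and d have no common successor.
G2: fails — Raa and Rac but a and c have no common successor.
G3: condition met.
G4: fails — Rut and Ruu but t and u have no common successor.
Valid on: G3.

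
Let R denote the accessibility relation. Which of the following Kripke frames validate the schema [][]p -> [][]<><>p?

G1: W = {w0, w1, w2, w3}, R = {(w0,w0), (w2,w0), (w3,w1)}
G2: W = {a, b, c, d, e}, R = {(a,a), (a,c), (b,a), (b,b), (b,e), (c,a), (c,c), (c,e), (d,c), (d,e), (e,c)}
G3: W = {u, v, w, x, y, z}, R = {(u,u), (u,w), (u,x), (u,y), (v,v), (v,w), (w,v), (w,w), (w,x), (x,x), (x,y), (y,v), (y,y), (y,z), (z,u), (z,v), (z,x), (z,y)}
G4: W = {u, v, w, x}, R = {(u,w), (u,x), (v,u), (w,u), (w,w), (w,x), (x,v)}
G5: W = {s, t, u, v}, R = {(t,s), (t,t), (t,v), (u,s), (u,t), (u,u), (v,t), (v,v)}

The schema corresponds to a generalized confluence (Geach) condition: forall x forall z (x R^2 z -> exists w (x R^2 w & z R^2 w)).
G1: condition met.
G2: condition met.
G3: condition met.
G4: fails — vR²x but no t with vR²t and xR²t.
G5: fails — tR²s but no w with tR²w and sR²w.

G1, G2, G3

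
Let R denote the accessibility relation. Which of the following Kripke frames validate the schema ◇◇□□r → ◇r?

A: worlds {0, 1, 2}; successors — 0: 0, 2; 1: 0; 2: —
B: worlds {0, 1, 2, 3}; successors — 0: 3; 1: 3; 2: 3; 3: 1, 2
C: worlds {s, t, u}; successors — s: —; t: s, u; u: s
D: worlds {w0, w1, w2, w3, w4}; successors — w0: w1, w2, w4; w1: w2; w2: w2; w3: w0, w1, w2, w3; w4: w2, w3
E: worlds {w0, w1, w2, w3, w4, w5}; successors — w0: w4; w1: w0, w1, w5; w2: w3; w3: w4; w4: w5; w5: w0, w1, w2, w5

D

The schema corresponds to a generalized confluence (Geach) condition: ∀x ∀y (xR²y → ∃w (yR²w ∧ xRw)).
A: fails — 0R²2 but no w with 2R²w and 0Rw.
B: fails — 0R²1 but no w with 1R²w and 0Rw.
C: fails — tR²s but no w with sR²w and tRw.
D: condition met.
E: fails — w1R²w2 but no w with w2R²w and w1Rw.
Valid on: D.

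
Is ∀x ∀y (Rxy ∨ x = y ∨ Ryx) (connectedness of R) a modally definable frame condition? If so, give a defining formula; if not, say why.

No — not modally definable

Modal frame validity is preserved under disjoint unions.
Take 2 disjoint single-world reflexive frames: each is trivially connected, but their disjoint union has 2 worlds with no edge between distinct components, so it is not connected.
Hence connectedness of R is not modally definable.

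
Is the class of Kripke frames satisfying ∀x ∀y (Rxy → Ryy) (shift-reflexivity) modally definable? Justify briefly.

Yes — defined by □(□p → p)

Yes: it is shift-reflexivity, defined by the T□ schema □(□p → p).
Suppose □(□p→p) is valid. Take Rxy and set V(p)={w : Ryw}. Then at y, □p holds; since □(□p→p) at x, □p→p at y, so p at y, i.e. Ryy.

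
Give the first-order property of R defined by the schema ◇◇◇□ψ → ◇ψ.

This is a Sahlqvist (Geach-type) schema ◇^3□^1ψ → □^0◇^1ψ.
Minimal-valuation argument: fix x; take any y with xR^3y and any z with xR^0z. Set V(ψ) to the set of worlds R-reachable from y in exactly 1 step. Then □^1ψ holds at y, so the antecedent holds at x; validity forces ◇^1ψ at z, giving a w with zR^1w and yR^1w.
First-order correspondent: ∀x ∀y (xR³y → ∃w (yRw ∧ xRw)).

∀x ∀y (xR³y → ∃w (yRw ∧ xRw))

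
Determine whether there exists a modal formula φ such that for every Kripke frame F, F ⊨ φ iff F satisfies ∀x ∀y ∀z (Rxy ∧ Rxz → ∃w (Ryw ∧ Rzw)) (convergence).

Definable; ◇□p → □◇p defines it

This is a Sahlqvist condition; the .2 axiom ◇□p → □◇p defines it.
Suppose ◇□p→□◇p is valid. Take Rxy, Rxz and set V(p)={w : Ryw}. Then □p at y so ◇□p at x, so □◇p at x, so ◇p at z, giving w with Rzw and Ryw.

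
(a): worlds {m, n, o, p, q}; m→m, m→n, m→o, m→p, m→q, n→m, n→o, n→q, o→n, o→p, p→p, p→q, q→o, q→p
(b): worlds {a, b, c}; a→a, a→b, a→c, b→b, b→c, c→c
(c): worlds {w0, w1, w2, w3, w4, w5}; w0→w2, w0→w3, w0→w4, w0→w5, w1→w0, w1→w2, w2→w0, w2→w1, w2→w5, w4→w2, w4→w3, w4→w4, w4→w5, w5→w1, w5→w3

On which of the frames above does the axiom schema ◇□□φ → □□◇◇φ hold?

Frame correspondent (Sahlqvist): ∀x ∀y ∀z ((xRy ∧ xR²z) → ∃w (yR²w ∧ zR²w)) — i.e. a generalized confluence (Geach) condition.
(a): condition met.
(b): condition met.
(c): fails — w0Rw2, w0R²w3 but no w with w2R²w and w3R²w.

(a), (b)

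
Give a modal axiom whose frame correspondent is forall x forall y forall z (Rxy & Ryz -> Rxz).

This is transitivity; the standard corresponding axiom is 4: □s → □□s.

□s → □□s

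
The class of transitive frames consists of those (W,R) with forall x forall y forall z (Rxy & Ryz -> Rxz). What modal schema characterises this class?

□ψ → □□ψ

The condition is transitivity. The 4 schema □ψ → □□ψ defines it.
Suppose □ψ→□□ψ is valid. Take Rxy, Ryz and set V(ψ)={w : Rxw}. Then □ψ at x, so □□ψ at x, so □ψ at y, so ψ at z, i.e. Rxz.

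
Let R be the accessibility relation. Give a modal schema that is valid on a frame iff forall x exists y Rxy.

This is seriality; the standard corresponding axiom is D: □s → ◇s.
Suppose □s→◇s is valid. At any x set V(s)=W. Then □s at x, so ◇s at x, so x has a successor.

□s → ◇s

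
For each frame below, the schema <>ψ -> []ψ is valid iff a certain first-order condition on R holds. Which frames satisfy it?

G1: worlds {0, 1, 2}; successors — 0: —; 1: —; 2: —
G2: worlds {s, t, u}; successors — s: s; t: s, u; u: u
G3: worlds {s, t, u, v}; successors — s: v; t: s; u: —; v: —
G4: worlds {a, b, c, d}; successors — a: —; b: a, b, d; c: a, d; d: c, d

G1, G3

The schema corresponds to partial functionality: forall x forall y forall z (Rxy & Rxz -> y = z).
G1: ✓.
G2: fails — t sees both s and u.
G3: ✓.
G4: fails — b sees both a and b.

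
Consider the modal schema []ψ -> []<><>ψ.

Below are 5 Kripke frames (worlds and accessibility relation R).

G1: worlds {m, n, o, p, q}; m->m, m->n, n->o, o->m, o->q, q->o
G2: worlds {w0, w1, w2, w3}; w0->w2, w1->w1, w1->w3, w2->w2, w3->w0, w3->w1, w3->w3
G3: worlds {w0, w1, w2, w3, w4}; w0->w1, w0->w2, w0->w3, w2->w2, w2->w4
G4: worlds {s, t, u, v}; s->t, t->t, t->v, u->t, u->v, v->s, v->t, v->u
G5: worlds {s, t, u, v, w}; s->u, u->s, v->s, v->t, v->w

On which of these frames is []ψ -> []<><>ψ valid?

G1, G4

The schema corresponds to a generalized confluence (Geach) condition: forall x forall z (xRz -> exists w (xRw & z R^2 w)).
G1: condition met.
G2: fails — w3Rw0 but no w with w3Rw and w0R²w.
G3: fails — w0Rw1 but no w with w0Rw and w1R²w.
G4: condition met.
G5: fails — vRt but no w* with vRw* and tR²w*.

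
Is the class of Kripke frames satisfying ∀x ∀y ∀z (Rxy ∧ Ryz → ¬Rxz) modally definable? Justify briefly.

Modal frame validity is preserved under surjective bounded morphisms.
The 5-cycle (worlds a,b,c,d,e with a→b→c→d→e→a) is intransitive. Mapping every world to a single reflexive point • is a surjective bounded morphism; the reflexive point is not intransitive (R••∧R•• but R••).
So the class is not modally definable.

No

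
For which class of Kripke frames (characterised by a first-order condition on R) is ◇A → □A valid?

partial functionality

Suppose ◇A→□A is valid. Take Rxy, Rxz and set V(A)={y}. Then ◇A at x, so □A at x, so A at z, i.e. z=y.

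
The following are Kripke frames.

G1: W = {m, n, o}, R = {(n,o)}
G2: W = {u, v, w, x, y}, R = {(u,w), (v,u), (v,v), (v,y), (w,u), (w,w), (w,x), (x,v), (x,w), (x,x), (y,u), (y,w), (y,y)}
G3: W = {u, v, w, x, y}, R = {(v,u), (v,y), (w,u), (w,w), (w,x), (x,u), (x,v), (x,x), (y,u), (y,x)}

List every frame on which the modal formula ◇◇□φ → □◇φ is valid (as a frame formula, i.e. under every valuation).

G1

Frame correspondent (Sahlqvist): ∀x ∀y ∀z ((xR²y ∧ xRz) → ∃w (yRw ∧ zRw)) — i.e. a generalized confluence (Geach) condition.
G1: ✓.
G2: fails — vR²u, vRv but no t with uRt and vRt.
G3: fails — vR²u, vRu but no t with uRt and uRt.
Valid on: G1.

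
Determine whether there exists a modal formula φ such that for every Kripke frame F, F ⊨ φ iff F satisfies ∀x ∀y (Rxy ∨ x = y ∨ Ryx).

If a class were modally definable it would be closed under disjoint unions (Goldblatt–Thomason).
Take 4 disjoint single-world reflexive frames: each is trivially connected, but their disjoint union has 4 worlds with no edge between distinct components, so it is not connected.
So the class is not modally definable.

No — not modally definable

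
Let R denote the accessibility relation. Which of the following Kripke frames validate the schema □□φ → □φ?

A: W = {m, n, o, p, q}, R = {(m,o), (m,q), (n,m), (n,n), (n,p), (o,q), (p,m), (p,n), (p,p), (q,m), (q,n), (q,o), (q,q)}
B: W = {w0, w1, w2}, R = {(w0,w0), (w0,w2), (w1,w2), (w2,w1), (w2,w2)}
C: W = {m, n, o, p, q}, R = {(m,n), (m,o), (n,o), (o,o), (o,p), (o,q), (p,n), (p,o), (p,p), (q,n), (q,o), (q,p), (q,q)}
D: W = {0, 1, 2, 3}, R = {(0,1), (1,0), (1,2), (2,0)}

A, B

This is the axiom for density; its first-order frame correspondent is ∀x ∀y (Rxy → ∃z (Rxz ∧ Rzy)).
A: holds.
B: holds.
C: fails — Rmn but no z with Rmz and Rzn.
D: fails — R12 but no z with R1z and Rz2.
Valid on: A, B.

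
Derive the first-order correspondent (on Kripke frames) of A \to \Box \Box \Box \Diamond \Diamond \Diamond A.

\forall x \forall z (x R^3 z \to \exists w (x = w \wedge z R^3 w))

This is a Sahlqvist (Geach-type) schema ◇^0□^0A → □^3◇^3A.
Minimal-valuation argument: fix x; take any y with xR^0y and any z with xR^3z. Set V(A) to the set of worlds R-reachable from y in exactly 0 steps. Then □^0A holds at y, so the antecedent holds at x; validity forces ◇^3A at z, giving a w with zR^3w and yR^0w.
First-order correspondent: \forall x \forall z (x R^3 z \to \exists w (x = w \wedge z R^3 w)).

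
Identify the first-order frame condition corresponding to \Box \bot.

This is the Ver axiom.
It corresponds to emptiness of R: \forall x \forall y \neg Rxy.

emptiness of R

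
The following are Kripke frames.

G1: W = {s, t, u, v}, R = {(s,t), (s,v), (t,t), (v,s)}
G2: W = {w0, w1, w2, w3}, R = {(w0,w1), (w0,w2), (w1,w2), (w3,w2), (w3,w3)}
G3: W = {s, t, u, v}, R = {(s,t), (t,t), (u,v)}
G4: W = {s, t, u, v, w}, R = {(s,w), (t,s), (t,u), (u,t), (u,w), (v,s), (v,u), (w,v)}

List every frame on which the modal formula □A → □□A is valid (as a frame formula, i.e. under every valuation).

G2, G3

Frame correspondent (Sahlqvist): ∀x ∀y ∀z (Rxy ∧ Ryz → Rxz) — i.e. transitivity.
G1: fails — Rsv and Rvs but not Rss.
G2: holds.
G3: holds.
G4: fails — Ruw and Rwv but not Ruv.
Valid on: G2, G3.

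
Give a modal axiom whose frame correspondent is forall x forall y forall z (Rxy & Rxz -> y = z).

A defining formula is ◇q → □q (the CD axiom).
Suppose ◇q→□q is valid. Take Rxy, Rxz and set V(q)={y}. Then ◇q at x, so □q at x, so q at z, i.e. z=y.

◇q → □q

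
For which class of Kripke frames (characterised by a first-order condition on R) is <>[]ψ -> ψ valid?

Equivalently (dual form): ψ → □◇ψ.
Suppose ψ→□◇ψ is valid. Take Rxy and set V(ψ)={x}. Then ψ at x, so □◇ψ at x, so ◇ψ at y, so some z with Ryz has ψ; z=x, i.e. Ryx.

Symmetry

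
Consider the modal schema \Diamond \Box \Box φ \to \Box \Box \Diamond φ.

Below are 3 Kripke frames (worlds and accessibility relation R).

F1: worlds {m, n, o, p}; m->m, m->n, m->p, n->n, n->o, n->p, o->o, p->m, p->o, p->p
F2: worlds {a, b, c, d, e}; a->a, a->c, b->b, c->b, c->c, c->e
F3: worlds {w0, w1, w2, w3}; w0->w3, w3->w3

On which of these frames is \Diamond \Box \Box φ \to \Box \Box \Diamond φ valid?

F3

This is the axiom for a generalized confluence (Geach) condition; its first-order frame correspondent is \forall x \forall y \forall z ((xRy \wedge x R^2 z) \to \exists w (y R^2 w \wedge zRw)).
F1: fails — nRo, nR²m but no w with oR²w and mRw.
F2: fails — aRa, aR²e but no w with aR²w and eRw.
F3: condition met.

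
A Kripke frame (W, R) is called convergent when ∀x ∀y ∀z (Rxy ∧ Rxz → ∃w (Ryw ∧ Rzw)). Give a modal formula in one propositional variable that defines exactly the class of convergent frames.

◇□r → □◇r

A defining formula is ◇□r → □◇r (the .2 axiom).
Suppose ◇□r→□◇r is valid. Take Rxy, Rxz and set V(r)={w : Ryw}. Then □r at y so ◇□r at x, so □◇r at x, so ◇r at z, giving w with Rzw and Ryw.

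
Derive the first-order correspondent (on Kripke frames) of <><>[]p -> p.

forall x forall y (x R^2 y -> exists w (yRw & x = w))

This is a Sahlqvist (Geach-type) schema ◇^2□^1p → □^0◇^0p.
Minimal-valuation argument: fix x; take any y with xR^2y and any z with xR^0z. Set V(p) to the set of worlds R-reachable from y in exactly 1 step. Then □^1p holds at y, so the antecedent holds at x; validity forces ◇^0p at z, giving a w with zR^0w and yR^1w.
First-order correspondent: forall x forall y (x R^2 y -> exists w (yRw & x = w)).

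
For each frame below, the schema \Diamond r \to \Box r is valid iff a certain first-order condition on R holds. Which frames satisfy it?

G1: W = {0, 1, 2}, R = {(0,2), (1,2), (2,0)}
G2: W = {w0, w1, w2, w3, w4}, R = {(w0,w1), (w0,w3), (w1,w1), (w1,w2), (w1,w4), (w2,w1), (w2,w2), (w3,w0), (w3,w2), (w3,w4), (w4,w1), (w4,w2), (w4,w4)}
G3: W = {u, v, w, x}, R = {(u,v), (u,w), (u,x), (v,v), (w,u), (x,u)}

G1

Frame correspondent (Sahlqvist): \forall x \forall y \forall z (Rxy \wedge Rxz \to y = z) — i.e. partial functionality.
G1: holds.
G2: fails — w0 sees both w1 and w3.
G3: fails — u sees both v and w.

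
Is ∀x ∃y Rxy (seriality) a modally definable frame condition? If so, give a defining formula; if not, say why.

Yes, by □p → ◇p

This is a Sahlqvist condition; the D axiom □p → ◇p defines it.
Suppose □p→◇p is valid. At any x set V(p)=W. Then □p at x, so ◇p at x, so x has a successor.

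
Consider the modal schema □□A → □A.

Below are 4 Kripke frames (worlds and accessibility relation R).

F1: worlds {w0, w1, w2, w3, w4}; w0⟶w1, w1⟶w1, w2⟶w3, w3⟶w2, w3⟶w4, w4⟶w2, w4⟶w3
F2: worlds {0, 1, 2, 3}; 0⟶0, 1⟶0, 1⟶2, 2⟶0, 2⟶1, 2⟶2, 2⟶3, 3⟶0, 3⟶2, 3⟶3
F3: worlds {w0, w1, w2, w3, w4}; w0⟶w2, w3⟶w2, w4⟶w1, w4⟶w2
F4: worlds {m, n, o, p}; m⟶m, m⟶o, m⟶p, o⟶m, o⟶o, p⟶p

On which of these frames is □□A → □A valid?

F2, F4

Frame correspondent (Sahlqvist): ∀x ∀y (Rxy → ∃z (Rxz ∧ Rzy)) — i.e. density.
F1: fails — Rw2w3 but no z with Rw2z and Rzw3.
F2: satisfies the condition.
F3: fails — Rw0w2 but no z with Rw0z and Rzw2.
F4: satisfies the condition.
Valid on: F2, F4.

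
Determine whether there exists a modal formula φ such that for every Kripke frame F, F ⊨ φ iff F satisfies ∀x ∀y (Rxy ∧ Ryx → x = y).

No — not modally definable

Modal frame validity is preserved under surjective bounded morphisms.
The 8-cycle (worlds 0,1,2,3,4,5,6,7 with 0→1→2→3→4→5→6→7→0) is antisymmetric. Sending even-indexed worlds to • and odd-indexed worlds to ∘ is a surjective bounded morphism onto the two-world frame with •↔∘, which is not antisymmetric.
So no modal formula (or set of formulas) defines exactly the antisymmetric frames.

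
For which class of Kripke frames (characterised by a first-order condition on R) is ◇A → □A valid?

partial functionality: ∀x ∀y ∀z (Rxy ∧ Rxz → y = z)

Suppose ◇A→□A is valid. Take Rxy, Rxz and set V(A)={y}. Then ◇A at x, so □A at x, so A at z, i.e. z=y.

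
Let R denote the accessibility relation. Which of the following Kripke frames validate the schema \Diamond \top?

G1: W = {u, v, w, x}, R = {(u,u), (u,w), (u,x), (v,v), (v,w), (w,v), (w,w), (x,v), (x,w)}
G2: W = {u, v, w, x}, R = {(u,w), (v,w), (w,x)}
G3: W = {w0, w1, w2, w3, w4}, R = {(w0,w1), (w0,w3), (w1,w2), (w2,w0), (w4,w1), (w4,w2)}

G1

Frame correspondent (Sahlqvist): \forall x \exists y Rxy — i.e. seriality.
G1: ✓.
G2: fails — world x has no successor.
G3: fails — world w3 has no successor.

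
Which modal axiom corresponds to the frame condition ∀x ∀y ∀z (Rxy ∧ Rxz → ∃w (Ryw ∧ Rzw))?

◇□ψ → □◇ψ

A defining formula is ◇□ψ → □◇ψ (the .2 axiom).
Suppose ◇□ψ→□◇ψ is valid. Take Rxy, Rxz and set V(ψ)={w : Ryw}. Then □ψ at y so ◇□ψ at x, so □◇ψ at x, so ◇ψ at z, giving w with Rzw and Ryw.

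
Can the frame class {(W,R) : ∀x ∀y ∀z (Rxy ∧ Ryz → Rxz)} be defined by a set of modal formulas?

Yes — defined by □r → □□r

This is a Sahlqvist condition; the 4 axiom □r → □□r defines it.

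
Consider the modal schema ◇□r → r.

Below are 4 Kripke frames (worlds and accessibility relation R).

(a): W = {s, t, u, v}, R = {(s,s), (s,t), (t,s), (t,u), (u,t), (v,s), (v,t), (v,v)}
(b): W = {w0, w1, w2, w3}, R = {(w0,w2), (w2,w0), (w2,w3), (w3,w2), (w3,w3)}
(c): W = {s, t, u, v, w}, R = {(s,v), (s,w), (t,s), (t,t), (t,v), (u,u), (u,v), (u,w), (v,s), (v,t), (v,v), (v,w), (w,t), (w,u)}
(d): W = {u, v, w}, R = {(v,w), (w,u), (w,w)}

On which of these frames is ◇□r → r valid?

(b)

The schema corresponds to symmetry: ∀x ∀y (Rxy → Ryx).
(a): fails — Rvt but not Rtv.
(b): condition met.
(c): fails — Ruv but not Rvu.
(d): fails — Rwu but not Ruw.
Valid on: (b).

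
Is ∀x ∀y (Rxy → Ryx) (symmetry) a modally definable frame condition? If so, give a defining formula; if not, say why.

Definable; q → □◇q defines it

The condition is symmetry. A defining modal formula is q → □◇q.
Suppose q→□◇q is valid. Take Rxy and set V(q)={x}. Then q at x, so □◇q at x, so ◇q at y, so some z with Ryz has q; z=x, i.e. Ryx.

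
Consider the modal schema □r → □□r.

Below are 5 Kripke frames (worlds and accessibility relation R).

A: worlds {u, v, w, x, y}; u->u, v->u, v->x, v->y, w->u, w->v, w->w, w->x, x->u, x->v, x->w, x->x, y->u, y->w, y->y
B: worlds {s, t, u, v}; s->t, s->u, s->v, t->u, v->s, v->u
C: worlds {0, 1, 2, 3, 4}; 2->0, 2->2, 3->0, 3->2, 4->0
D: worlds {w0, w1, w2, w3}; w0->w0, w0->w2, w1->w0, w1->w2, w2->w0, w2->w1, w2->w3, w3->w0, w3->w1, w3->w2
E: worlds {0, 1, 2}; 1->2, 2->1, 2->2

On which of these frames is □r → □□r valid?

The schema corresponds to transitivity: ∀x ∀y ∀z (Rxy ∧ Ryz → Rxz).
A: fails — Rvx and Rxw but not Rvw.
B: fails — Rvs and Rsv but not Rvv.
C: holds.
D: fails — Rw1w2 and Rw2w1 but not Rw1w1.
E: fails — R12 and R21 but not R11.
Valid on: C.

C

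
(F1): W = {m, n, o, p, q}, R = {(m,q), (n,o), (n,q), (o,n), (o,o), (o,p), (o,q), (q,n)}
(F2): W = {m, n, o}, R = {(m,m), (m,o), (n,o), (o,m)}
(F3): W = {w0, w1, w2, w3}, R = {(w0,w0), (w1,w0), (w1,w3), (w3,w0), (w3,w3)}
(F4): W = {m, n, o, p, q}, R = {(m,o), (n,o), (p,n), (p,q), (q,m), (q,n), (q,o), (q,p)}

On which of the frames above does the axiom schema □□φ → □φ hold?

(F3)

The schema corresponds to density: ∀x ∀y (Rxy → ∃z (Rxz ∧ Rzy)).
(F1): fails — Rqn but no z with Rqz and Rzn.
(F2): fails — Rno but no z with Rnz and Rzo.
(F3): ✓.
(F4): fails — Rno but no z with Rnz and Rzo.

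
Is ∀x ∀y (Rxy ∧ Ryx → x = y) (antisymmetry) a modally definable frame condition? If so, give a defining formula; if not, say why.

No — not modally definable

If a class were modally definable it would be closed under surjective bounded morphisms (Goldblatt–Thomason).
The 6-cycle (worlds s,t,u,v,w,x with s→t→u→v→w→x→s) is antisymmetric. Sending even-indexed worlds to s and odd-indexed worlds to t is a surjective bounded morphism onto the two-world frame with s↔t, which is not antisymmetric.
Hence antisymmetry is not modally definable.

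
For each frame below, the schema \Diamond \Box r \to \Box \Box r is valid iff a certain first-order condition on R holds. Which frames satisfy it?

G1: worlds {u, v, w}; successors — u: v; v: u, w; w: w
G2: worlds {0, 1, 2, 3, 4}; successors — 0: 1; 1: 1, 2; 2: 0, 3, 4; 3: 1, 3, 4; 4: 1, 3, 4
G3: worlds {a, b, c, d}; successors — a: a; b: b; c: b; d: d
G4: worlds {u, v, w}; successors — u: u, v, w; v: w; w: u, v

Frame correspondent (Sahlqvist): \forall x \forall y \forall z ((xRy \wedge x R^2 z) \to \exists w (yRw \wedge z = w)) — i.e. a generalized confluence (Geach) condition.
G1: fails — vRu, vR²w but no t with uRt and w=t.
G2: fails — 1R1, 1R²0 but no w with 1Rw and 0=w.
G3: holds.
G4: fails — uRv, uR²u but no t with vRt and u=t.
Valid on: G3.

G3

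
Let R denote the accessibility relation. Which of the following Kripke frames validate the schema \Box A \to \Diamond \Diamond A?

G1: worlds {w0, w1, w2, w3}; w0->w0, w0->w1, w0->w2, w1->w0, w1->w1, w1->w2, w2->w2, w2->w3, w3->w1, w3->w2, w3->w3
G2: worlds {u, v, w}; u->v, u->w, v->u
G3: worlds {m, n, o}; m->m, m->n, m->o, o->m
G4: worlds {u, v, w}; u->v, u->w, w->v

G1

Frame correspondent (Sahlqvist): \forall x \exists w (xRw \wedge x R^2 w) — i.e. a generalized confluence (Geach) condition.
G1: ✓.
G2: fails — at u but no t with uRt and uR²t.
G3: fails — at n but no w with nRw and nR²w.
G4: fails — at v but no t with vRt and vR²t.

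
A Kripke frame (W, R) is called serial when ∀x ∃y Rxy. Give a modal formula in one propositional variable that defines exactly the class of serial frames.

□p → ◇p

This is seriality; the standard corresponding axiom is D: □p → ◇p.
Suppose □p→◇p is valid. At any x set V(p)=W. Then □p at x, so ◇p at x, so x has a successor.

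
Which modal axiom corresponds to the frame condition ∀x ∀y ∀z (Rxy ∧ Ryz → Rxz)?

□r → □□r

The condition is transitivity. The 4 schema □r → □□r defines it.
Suppose □r→□□r is valid. Take Rxy, Ryz and set V(r)={w : Rxw}. Then □r at x, so □□r at x, so □r at y, so r at z, i.e. Rxz.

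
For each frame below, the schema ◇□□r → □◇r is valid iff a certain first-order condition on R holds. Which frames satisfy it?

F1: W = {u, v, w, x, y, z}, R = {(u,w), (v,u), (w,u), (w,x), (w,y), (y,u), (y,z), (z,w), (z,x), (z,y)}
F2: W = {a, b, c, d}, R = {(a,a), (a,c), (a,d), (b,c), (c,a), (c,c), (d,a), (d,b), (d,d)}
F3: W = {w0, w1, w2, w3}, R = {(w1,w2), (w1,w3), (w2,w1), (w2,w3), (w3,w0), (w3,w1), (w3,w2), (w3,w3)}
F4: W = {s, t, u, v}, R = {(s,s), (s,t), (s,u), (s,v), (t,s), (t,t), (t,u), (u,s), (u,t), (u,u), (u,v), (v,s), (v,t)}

F2, F4

Frame correspondent (Sahlqvist): ∀x ∀y ∀z ((xRy ∧ xRz) → ∃w (yR²w ∧ zRw)) — i.e. a generalized confluence (Geach) condition.
F1: fails — vRu, vRu but no t with uR²t and uRt.
F2: holds.
F3: fails — w3Rw0, w3Rw0 but no w with w0R²w and w0Rw.
F4: holds.
Valid on: F2, F4.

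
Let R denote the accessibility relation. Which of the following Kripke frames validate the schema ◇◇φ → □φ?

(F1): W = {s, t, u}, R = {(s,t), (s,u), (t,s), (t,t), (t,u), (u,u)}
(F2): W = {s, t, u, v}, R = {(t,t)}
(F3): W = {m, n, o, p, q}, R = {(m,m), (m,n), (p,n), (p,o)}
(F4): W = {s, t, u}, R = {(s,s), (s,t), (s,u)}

Frame correspondent (Sahlqvist): ∀x ∀y ∀z ((xR²y ∧ xRz) → ∃w (y = w ∧ z = w)) — i.e. a generalized confluence (Geach) condition.
(F1): fails — sR²s, sRt but s ≠ t.
(F2): condition met.
(F3): fails — mR²m, mRn but m ≠ n.
(F4): fails — sR²s, sRt but s ≠ t.
Valid on: (F2).

(F2)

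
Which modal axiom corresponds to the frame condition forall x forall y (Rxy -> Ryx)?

q → □◇q

A defining formula is q → □◇q (the B axiom).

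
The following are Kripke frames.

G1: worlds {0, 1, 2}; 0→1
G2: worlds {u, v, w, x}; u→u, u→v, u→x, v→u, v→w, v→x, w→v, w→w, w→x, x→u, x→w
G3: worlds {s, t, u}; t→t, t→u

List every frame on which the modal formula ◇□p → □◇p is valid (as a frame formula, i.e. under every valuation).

This is the axiom for convergence; its first-order frame correspondent is ∀x ∀y ∀z (Rxy ∧ Rxz → ∃w (Ryw ∧ Rzw)).
G1: fails — R01 and R01 but 1 and 1 have no common successor.
G2: ✓.
G3: fails — Rtt and Rtu but t and u have no common successor.

G2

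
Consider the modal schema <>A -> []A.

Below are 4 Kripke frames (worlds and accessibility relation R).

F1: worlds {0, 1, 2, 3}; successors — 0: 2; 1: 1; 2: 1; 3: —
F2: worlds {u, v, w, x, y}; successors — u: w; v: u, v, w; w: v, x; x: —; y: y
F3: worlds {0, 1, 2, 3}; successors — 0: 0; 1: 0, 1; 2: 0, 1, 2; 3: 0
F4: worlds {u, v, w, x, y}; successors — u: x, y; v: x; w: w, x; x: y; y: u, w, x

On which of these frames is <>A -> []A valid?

F1

The schema corresponds to partial functionality: forall x forall y forall z (Rxy & Rxz -> y = z).
F1: holds.
F2: fails — v sees both u and v.
F3: fails — 1 sees both 0 and 1.
F4: fails — u sees both x and y.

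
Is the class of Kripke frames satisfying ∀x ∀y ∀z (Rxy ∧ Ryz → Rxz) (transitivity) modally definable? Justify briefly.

Yes: it is transitivity, defined by the 4 schema □q → □□q.

Yes — defined by □q → □□q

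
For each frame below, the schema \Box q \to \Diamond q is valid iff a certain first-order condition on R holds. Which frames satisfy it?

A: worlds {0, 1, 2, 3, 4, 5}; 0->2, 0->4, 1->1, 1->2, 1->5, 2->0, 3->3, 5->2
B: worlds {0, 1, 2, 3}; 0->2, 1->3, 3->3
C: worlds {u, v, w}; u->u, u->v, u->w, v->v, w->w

Frame correspondent (Sahlqvist): \forall x \exists y Rxy — i.e. seriality.
A: fails — world 4 has no successor.
B: fails — world 2 has no successor.
C: satisfies the condition.

C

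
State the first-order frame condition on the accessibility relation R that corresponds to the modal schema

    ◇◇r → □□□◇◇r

This is a Sahlqvist (Geach-type) schema ◇^2□^0r → □^3◇^2r.
Minimal-valuation argument: fix x; take any y with xR^2y and any z with xR^3z. Set V(r) to the set of worlds R-reachable from y in exactly 0 steps. Then □^0r holds at y, so the antecedent holds at x; validity forces ◇^2r at z, giving a w with zR^2w and yR^0w.
First-order correspondent: ∀x ∀y ∀z ((xR²y ∧ xR³z) → ∃w (y = w ∧ zR²w)).

∀x ∀y ∀z ((xR²y ∧ xR³z) → ∃w (y = w ∧ zR²w))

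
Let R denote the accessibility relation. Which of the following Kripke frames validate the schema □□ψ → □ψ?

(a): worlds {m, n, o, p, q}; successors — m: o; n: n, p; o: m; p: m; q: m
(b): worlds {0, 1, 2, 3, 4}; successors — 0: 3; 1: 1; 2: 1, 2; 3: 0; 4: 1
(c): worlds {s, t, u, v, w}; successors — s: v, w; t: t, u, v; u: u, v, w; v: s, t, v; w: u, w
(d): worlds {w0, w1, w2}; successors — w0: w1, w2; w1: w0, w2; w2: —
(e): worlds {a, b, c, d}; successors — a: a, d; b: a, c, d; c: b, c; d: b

(c)

The schema corresponds to density: ∀x ∀y (Rxy → ∃z (Rxz ∧ Rzy)).
(a): fails — Rom but no z with Roz and Rzm.
(b): fails — R03 but no z with R0z and Rz3.
(c): holds.
(d): fails — Rw0w1 but no z with Rw0z and Rzw1.
(e): fails — Rdb but no z with Rdz and Rzb.
Valid on: (c).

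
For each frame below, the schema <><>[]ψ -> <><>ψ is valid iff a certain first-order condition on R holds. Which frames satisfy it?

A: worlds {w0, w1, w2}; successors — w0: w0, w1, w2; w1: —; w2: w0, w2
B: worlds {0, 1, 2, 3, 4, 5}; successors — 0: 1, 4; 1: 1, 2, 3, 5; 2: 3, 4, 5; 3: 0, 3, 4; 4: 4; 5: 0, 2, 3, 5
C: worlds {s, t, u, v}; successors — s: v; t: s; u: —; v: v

Frame correspondent (Sahlqvist): forall x forall y (x R^2 y -> exists w (yRw & x R^2 w)) — i.e. a generalized confluence (Geach) condition.
A: fails — w0R²w1 but no w with w1Rw and w0R²w.
B: ✓.
C: ✓.
Valid on: B, C.

B, C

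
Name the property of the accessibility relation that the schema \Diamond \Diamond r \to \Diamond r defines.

Equivalently (dual form): □r → □□r.
Suppose □r→□□r is valid. Take Rxy, Ryz and set V(r)={w : Rxw}. Then □r at x, so □□r at x, so □r at y, so r at z, i.e. Rxz.
Conversely, on a frame with transitivity the schema holds at every world under every valuation.
Frame condition: \forall x \forall y \forall z (Rxy \wedge Ryz \to Rxz).

transitivity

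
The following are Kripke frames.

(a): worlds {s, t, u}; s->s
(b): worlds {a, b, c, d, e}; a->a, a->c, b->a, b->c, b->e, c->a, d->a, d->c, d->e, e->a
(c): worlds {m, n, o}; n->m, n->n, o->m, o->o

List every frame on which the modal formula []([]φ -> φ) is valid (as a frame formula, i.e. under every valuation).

(a)

The schema corresponds to shift-reflexivity: forall x forall y (Rxy -> Ryy).
(a): ✓.
(b): fails — Rbc but not Rcc.
(c): fails — Rnm but not Rmm.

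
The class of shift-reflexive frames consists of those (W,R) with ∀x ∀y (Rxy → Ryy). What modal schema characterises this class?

The condition is shift-reflexivity. The T□ schema □(□ψ → ψ) defines it.
Suppose □(□ψ→ψ) is valid. Take Rxy and set V(ψ)={w : Ryw}. Then at y, □ψ holds; since □(□ψ→ψ) at x, □ψ→ψ at y, so ψ at y, i.e. Ryy.

□(□ψ → ψ)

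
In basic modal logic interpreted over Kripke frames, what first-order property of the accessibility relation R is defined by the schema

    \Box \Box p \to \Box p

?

Density

Suppose □□p→□p is valid. Take Rxy and set V(p)={w : xR²w}. Then □□p at x, so □p at x, so p at y, i.e. ∃z(Rxz∧Rzy).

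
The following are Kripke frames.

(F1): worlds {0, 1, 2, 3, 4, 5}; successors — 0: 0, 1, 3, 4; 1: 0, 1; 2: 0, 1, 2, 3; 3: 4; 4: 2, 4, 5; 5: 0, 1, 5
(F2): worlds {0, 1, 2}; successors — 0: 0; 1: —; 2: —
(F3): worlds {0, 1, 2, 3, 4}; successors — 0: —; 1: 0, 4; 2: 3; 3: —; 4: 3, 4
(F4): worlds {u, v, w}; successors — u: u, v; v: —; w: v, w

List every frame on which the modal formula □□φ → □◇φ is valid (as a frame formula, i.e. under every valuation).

This is the axiom for a generalized confluence (Geach) condition; its first-order frame correspondent is ∀x ∀z (xRz → ∃w (xR²w ∧ zRw)).
(F1): satisfies the condition.
(F2): satisfies the condition.
(F3): fails — 1R0 but no w with 1R²w and 0Rw.
(F4): fails — uRv but no t with uR²t and vRt.

(F1), (F2)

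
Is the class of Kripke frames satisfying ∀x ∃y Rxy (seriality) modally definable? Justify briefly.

Yes — defined by □r → ◇r

Yes: it is seriality, defined by the D schema □r → ◇r.
Suppose □r→◇r is valid. At any x set V(r)=W. Then □r at x, so ◇r at x, so x has a successor.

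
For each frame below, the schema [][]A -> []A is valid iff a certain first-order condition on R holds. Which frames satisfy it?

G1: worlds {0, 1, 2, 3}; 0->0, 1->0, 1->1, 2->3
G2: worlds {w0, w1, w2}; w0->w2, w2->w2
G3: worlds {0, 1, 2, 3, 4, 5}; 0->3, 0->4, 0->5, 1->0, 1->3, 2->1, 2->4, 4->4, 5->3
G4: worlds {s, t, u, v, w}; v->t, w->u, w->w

Frame correspondent (Sahlqvist): forall x forall y (Rxy -> exists z (Rxz & Rzy)) — i.e. density.
G1: fails — R23 but no z with R2z and Rz3.
G2: ✓.
G3: fails — R10 but no z with R1z and Rz0.
G4: fails — Rvt but no z with Rvz and Rzt.
Valid on: G2.

G2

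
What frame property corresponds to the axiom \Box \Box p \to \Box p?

density

Suppose □□p→□p is valid. Take Rxy and set V(p)={w : xR²w}. Then □□p at x, so □p at x, so p at y, i.e. ∃z(Rxz∧Rzy).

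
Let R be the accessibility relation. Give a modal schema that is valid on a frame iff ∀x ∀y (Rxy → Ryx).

A defining formula is q → □◇q (the B axiom).
Suppose q→□◇q is valid. Take Rxy and set V(q)={x}. Then q at x, so □◇q at x, so ◇q at y, so some z with Ryz has q; z=x, i.e. Ryx.

q → □◇q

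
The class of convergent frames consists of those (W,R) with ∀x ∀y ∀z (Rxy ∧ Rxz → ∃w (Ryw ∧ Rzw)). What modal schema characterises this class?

◇□p → □◇p

This is convergence; the standard corresponding axiom is .2: ◇□p → □◇p.
Suppose ◇□p→□◇p is valid. Take Rxy, Rxz and set V(p)={w : Ryw}. Then □p at y so ◇□p at x, so □◇p at x, so ◇p at z, giving w with Rzw and Ryw.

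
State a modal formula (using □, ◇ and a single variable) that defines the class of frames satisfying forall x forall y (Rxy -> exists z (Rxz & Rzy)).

□□q → □q

This is density; the standard corresponding axiom is C4: □□q → □q.
Suppose □□q→□q is valid. Take Rxy and set V(q)={w : xR²w}. Then □□q at x, so □q at x, so q at y, i.e. ∃z(Rxz∧Rzy).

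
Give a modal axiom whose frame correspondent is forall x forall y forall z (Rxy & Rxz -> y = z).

This is partial functionality; the standard corresponding axiom is CD: ◇p → □p.
Suppose ◇p→□p is valid. Take Rxy, Rxz and set V(p)={y}. Then ◇p at x, so □p at x, so p at z, i.e. z=y.

◇p → □p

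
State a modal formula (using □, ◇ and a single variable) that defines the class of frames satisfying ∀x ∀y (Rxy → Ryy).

A defining formula is □(□s → s) (the T□ axiom).

□(□s → s)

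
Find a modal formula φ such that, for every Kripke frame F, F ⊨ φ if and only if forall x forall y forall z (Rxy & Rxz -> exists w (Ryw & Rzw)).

This is convergence; the standard corresponding axiom is .2: ◇□ψ → □◇ψ.
Suppose ◇□ψ→□◇ψ is valid. Take Rxy, Rxz and set V(ψ)={w : Ryw}. Then □ψ at y so ◇□ψ at x, so □◇ψ at x, so ◇ψ at z, giving w with Rzw and Ryw.

◇□ψ → □◇ψ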